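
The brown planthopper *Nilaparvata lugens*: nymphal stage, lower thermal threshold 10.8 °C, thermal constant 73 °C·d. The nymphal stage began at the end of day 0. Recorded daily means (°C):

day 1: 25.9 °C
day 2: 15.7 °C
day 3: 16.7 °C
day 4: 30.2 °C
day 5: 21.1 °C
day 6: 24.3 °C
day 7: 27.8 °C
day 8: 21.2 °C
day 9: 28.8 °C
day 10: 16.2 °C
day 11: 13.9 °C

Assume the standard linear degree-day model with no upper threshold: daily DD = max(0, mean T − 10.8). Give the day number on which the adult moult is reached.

Daily DD above 10.8 °C: 15.1, 4.9, 5.9, 19.4, 10.3, 13.5, 17.0, 10.4, 18.0, 5.4, 3.1.
Cumulative: 15.1, 20.0, 25.9, 45.3, 55.6, 69.1, 86.1, 96.5, 114.5, 119.9, 123.0.
The total first reaches 73 DD on day 7.

day 7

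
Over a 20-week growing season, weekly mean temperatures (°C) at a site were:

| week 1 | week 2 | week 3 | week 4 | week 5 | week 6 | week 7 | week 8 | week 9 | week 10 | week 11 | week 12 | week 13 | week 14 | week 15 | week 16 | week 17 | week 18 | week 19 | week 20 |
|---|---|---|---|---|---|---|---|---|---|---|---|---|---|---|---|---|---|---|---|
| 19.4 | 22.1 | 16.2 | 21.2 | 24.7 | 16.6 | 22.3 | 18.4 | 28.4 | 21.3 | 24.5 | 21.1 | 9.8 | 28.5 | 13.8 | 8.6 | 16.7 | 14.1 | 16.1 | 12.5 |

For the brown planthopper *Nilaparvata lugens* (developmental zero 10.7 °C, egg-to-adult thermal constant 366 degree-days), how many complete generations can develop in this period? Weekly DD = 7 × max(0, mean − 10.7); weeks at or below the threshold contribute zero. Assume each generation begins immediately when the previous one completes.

3 generations

Weekly DD (7 × max(0, T̄ − 10.7)): 60.9, 79.8, 38.5, 73.5, 98.0, 41.3, 81.2, 53.9, 123.9, 74.2, 96.6, 72.8, 0.0, 124.6, 21.7, 0.0, 42.0, 23.8, 37.8, 12.6.
Season total = 1157.1 DD.
Complete generations = ⌊1157.1 / 366⌋ = 3.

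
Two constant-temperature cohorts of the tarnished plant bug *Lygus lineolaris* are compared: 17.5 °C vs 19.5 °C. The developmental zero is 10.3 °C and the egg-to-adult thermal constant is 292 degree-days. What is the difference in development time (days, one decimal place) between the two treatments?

At 17.5 °C: 292 / (17.5 − 10.3) = 292 / 7.2 = 40.556 d.
At 19.5 °C: 292 / (19.5 − 10.3) = 292 / 9.2 = 31.739 d.
Difference = |40.556 − 31.739| = 8.816 ≈ 8.8 days.

8.8 days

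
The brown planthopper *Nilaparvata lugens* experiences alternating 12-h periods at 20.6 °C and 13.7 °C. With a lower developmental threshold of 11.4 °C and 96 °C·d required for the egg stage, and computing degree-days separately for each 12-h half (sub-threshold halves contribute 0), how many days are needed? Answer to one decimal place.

Day half: max(0, 20.6 − 11.4) × 0.5 = 9.2 × 0.5 = 4.60 DD.
Night half: max(0, 13.7 − 11.4) × 0.5 = 2.3 × 0.5 = 1.15 DD.
Per 24 h: 5.75 DD/day.
Duration = 96 / 5.75 = 16.696 ≈ 16.7 days.

16.7 days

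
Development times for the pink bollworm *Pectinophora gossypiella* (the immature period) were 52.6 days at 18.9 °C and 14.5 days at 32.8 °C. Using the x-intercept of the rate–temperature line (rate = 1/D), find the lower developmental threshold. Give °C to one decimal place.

13.6 °C

Linear rate model ⇒ the product D·(T − T_b) is constant across temperatures.
52.6·(18.9 − T_b) = 14.5·(32.8 − T_b)
T_b = (52.6·18.9 − 14.5·32.8) / (52.6 − 14.5) = 518.54 / 38.1 = 13.610 °C ≈ 13.6 °C.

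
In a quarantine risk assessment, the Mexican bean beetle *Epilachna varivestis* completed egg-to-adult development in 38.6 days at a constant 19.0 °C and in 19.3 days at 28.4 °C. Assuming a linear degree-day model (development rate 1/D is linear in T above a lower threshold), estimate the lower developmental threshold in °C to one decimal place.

9.6 °C

Under the model K = D·(T − T_b), so D₁·(T₁ − T_b) = D₂·(T₂ − T_b).
38.6·(19.0 − T_b) = 19.3·(28.4 − T_b)
T_b = (38.6·19.0 − 19.3·28.4) / (38.6 − 19.3) = 185.28 / 19.3 = 9.600 °C ≈ 9.6 °C.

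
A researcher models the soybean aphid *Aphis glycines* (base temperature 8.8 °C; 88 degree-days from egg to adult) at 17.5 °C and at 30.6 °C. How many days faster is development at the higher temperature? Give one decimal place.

At 17.5 °C: 88 / (17.5 − 8.8) = 88 / 8.7 = 10.115 d.
At 30.6 °C: 88 / (30.6 − 8.8) = 88 / 21.8 = 4.037 d.
Difference = |10.115 − 4.037| = 6.078 ≈ 6.1 days.

6.1 days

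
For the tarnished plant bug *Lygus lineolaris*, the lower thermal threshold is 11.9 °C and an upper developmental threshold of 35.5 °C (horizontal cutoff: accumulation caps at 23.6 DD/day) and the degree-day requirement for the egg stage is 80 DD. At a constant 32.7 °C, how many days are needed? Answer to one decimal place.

Daily accumulation = 32.7 − 11.9 = 20.8 DD/day.
Duration = 80 / 20.8 = 3.846 ≈ 3.8 days.

3.8 days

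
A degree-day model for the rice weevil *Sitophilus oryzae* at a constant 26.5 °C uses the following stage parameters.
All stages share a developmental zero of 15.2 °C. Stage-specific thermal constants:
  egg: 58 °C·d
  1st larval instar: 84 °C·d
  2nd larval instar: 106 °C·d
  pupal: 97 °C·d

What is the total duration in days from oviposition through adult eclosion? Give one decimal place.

30.5 days

Daily accumulation at 26.5 °C = 26.5 − 15.2 = 11.3 DD/day.
Total K = 58 + 84 + 106 + 97 = 345 DD.
Total duration = 345 / 11.3 = 30.531 ≈ 30.5 days.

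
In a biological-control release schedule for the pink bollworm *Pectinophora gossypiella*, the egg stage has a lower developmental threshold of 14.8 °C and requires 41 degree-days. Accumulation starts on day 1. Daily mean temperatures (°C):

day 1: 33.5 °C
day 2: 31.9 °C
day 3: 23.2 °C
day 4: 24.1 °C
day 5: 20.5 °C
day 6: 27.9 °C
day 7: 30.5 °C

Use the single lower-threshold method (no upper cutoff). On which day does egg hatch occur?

day 3

Daily DD above 14.8 °C: 18.7, 17.1, 8.4, 9.3, 5.7, 13.1, 15.7.
Cumulative: 18.7, 35.8, 44.2, 53.5, 59.2, 72.3, 88.0.
The total first reaches 41 DD on day 3.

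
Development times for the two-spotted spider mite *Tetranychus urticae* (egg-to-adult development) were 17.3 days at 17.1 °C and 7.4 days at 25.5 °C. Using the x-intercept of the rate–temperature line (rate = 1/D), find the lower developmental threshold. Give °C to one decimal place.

Equal thermal constants: D₁(T₁ − T_b) = D₂(T₂ − T_b).
17.3·(17.1 − T_b) = 7.4·(25.5 − T_b)
T_b = (17.3·17.1 − 7.4·25.5) / (17.3 − 7.4) = 107.13 / 9.9 = 10.821 °C ≈ 10.8 °C.

10.8 °C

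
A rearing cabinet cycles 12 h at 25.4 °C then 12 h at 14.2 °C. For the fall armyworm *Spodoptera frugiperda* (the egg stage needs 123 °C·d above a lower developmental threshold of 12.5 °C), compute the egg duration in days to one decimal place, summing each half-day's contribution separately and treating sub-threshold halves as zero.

16.8 days

Day half: max(0, 25.4 − 12.5) × 0.5 = 12.9 × 0.5 = 6.45 DD.
Night half: max(0, 14.2 − 12.5) × 0.5 = 1.7 × 0.5 = 0.85 DD.
Per 24 h: 7.30 DD/day.
Duration = 123 / 7.30 = 16.849 ≈ 16.8 days.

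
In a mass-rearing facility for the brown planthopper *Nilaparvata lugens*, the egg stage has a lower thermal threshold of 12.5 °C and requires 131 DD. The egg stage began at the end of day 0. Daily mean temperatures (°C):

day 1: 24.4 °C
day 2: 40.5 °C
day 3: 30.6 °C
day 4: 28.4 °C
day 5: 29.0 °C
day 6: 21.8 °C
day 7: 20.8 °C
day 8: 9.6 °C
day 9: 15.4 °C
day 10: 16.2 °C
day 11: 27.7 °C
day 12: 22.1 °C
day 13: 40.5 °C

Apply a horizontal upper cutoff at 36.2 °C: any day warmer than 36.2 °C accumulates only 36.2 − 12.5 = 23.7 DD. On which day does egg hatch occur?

Daily DD above 12.5 °C (capped at 23.7): 11.9, 23.7, 18.1, 15.9, 16.5, 9.3, 8.3, 0.0, 2.9, 3.7, 15.2, 9.6, 23.7.
Cumulative: 11.9, 35.6, 53.7, 69.6, 86.1, 95.4, 103.7, 103.7, 106.6, 110.3, 125.5, 135.1, 158.8.
The total first reaches 131 DD on day 12.

day 12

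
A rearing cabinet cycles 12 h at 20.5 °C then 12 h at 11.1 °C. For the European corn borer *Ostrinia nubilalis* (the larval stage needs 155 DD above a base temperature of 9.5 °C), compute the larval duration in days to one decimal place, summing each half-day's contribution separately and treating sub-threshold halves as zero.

Day half: max(0, 20.5 − 9.5) × 0.5 = 11.0 × 0.5 = 5.50 DD.
Night half: max(0, 11.1 − 9.5) × 0.5 = 1.6 × 0.5 = 0.80 DD.
Per 24 h: 6.30 DD/day.
Duration = 155 / 6.30 = 24.603 ≈ 24.6 days.

24.6 days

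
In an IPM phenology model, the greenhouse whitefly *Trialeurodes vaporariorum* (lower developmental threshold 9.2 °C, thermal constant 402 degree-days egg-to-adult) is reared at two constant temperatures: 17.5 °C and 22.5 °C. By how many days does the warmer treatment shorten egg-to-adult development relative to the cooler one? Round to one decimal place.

At 17.5 °C: 402 / (17.5 − 9.2) = 402 / 8.3 = 48.434 d.
At 22.5 °C: 402 / (22.5 − 9.2) = 402 / 13.3 = 30.226 d.
Difference = |48.434 − 30.226| = 18.208 ≈ 18.2 days.

18.2 days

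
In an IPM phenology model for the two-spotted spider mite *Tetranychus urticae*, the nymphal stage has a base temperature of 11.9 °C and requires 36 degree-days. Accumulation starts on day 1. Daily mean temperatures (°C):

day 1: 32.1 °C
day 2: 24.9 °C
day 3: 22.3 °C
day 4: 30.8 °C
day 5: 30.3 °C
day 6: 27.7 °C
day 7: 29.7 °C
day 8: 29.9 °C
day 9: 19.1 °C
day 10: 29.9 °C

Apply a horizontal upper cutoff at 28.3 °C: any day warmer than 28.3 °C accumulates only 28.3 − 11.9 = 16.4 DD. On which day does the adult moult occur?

Daily DD above 11.9 °C (capped at 16.4): 16.4, 13.0, 10.4, 16.4, 16.4, 15.8, 16.4, 16.4, 7.2, 16.4.
Cumulative: 16.4, 29.4, 39.8, 56.2, 72.6, 88.4, 104.8, 121.2, 128.4, 144.8.
The total first reaches 36 DD on day 3.

day 3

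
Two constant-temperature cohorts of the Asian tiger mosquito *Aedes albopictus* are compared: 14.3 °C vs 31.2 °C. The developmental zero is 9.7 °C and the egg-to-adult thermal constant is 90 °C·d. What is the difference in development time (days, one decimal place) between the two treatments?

15.4 days

At 14.3 °C: 90 / (14.3 − 9.7) = 90 / 4.6 = 19.565 d.
At 31.2 °C: 90 / (31.2 − 9.7) = 90 / 21.5 = 4.186 d.
Difference = |19.565 − 4.186| = 15.379 ≈ 15.4 days.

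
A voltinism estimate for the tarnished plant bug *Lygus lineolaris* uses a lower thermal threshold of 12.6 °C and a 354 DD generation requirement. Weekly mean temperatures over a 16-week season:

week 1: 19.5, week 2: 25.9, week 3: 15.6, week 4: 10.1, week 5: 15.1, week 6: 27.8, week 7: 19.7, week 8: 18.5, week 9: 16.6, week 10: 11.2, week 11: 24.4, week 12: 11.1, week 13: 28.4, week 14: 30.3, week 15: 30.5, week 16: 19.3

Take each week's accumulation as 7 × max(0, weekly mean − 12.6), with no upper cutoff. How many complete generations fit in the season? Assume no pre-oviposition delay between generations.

2 generations

Weekly DD (7 × max(0, T̄ − 12.6)): 48.3, 93.1, 21.0, 0.0, 17.5, 106.4, 49.7, 41.3, 28.0, 0.0, 82.6, 0.0, 110.6, 123.9, 125.3, 46.9.
Season total = 894.6 DD.
Complete generations = ⌊894.6 / 354⌋ = 2.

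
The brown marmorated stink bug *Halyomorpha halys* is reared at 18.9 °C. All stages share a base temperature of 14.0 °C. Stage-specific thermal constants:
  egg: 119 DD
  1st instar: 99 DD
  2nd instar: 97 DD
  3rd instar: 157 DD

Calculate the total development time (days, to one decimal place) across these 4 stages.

96.3 days

Daily accumulation at 18.9 °C = 18.9 − 14.0 = 4.9 DD/day.
Total K = 119 + 99 + 97 + 157 = 472 DD.
Total duration = 472 / 4.9 = 96.327 ≈ 96.3 days.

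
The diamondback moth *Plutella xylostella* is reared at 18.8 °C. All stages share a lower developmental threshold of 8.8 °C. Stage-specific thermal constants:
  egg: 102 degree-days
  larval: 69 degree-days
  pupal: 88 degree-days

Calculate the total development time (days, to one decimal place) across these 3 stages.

25.9 days

Daily accumulation at 18.8 °C = 18.8 − 8.8 = 10.0 DD/day.
Total K = 102 + 69 + 88 = 259 DD.
Total duration = 259 / 10.0 = 25.900 ≈ 25.9 days.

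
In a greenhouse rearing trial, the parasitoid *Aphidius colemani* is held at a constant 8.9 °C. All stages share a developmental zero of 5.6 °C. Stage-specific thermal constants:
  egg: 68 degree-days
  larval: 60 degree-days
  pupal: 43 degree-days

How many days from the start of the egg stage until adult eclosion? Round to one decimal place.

Daily accumulation at 8.9 °C = 8.9 − 5.6 = 3.3 DD/day.
Total K = 68 + 60 + 43 = 171 DD.
Total duration = 171 / 3.3 = 51.818 ≈ 51.8 days.

51.8 days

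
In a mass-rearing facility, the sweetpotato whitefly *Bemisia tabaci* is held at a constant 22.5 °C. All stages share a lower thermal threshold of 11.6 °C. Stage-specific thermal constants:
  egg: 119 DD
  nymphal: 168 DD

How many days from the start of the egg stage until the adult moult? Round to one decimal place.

Daily accumulation at 22.5 °C = 22.5 − 11.6 = 10.9 DD/day.
Total K = 119 + 168 = 287 DD.
Total duration = 287 / 10.9 = 26.330 ≈ 26.3 days.

26.3 days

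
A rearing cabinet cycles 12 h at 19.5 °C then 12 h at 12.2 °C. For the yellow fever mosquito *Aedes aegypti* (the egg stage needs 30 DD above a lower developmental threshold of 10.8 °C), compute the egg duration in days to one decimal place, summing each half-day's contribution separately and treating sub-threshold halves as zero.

Day half: max(0, 19.5 − 10.8) × 0.5 = 8.7 × 0.5 = 4.35 DD.
Night half: max(0, 12.2 − 10.8) × 0.5 = 1.4 × 0.5 = 0.70 DD.
Per 24 h: 5.05 DD/day.
Duration = 30 / 5.05 = 5.941 ≈ 5.9 days.

5.9 days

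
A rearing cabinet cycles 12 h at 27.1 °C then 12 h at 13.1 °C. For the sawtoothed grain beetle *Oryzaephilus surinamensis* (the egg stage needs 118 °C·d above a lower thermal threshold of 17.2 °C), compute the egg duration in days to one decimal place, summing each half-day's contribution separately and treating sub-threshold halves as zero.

23.8 days

Day half: max(0, 27.1 − 17.2) × 0.5 = 9.9 × 0.5 = 4.95 DD.
Night half: max(0, 13.1 − 17.2) × 0.5 = 0.0 × 0.5 = 0.00 DD.
Per 24 h: 4.95 DD/day.
Duration = 118 / 4.95 = 23.838 ≈ 23.8 days.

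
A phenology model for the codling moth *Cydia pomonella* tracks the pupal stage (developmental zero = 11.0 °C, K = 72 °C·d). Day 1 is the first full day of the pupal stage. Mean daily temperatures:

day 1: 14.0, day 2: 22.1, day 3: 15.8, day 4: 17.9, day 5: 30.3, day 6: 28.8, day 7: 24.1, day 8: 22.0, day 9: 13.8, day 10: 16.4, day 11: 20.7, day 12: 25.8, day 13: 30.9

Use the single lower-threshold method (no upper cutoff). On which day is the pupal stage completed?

Daily DD above 11.0 °C: 3.0, 11.1, 4.8, 6.9, 19.3, 17.8, 13.1, 11.0, 2.8, 5.4, 9.7, 14.8, 19.9.
Cumulative: 3.0, 14.1, 18.9, 25.8, 45.1, 62.9, 76.0, 87.0, 89.8, 95.2, 104.9, 119.7, 139.6.
The total first reaches 72 DD on day 7.

day 7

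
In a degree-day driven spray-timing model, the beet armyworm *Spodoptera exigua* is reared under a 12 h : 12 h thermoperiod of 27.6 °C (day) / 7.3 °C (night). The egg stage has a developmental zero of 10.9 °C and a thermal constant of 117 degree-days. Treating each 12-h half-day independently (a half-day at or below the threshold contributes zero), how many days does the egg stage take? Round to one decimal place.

14.0 days

Day half: max(0, 27.6 − 10.9) × 0.5 = 16.7 × 0.5 = 8.35 DD.
Night half: max(0, 7.3 − 10.9) × 0.5 = 0.0 × 0.5 = 0.00 DD.
Per 24 h: 8.35 DD/day.
Duration = 117 / 8.35 = 14.012 ≈ 14.0 days.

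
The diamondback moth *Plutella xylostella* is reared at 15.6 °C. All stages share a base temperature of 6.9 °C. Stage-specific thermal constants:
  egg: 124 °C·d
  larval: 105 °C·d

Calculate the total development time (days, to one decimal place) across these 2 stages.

Daily accumulation at 15.6 °C = 15.6 − 6.9 = 8.7 DD/day.
Total K = 124 + 105 = 229 DD.
Total duration = 229 / 8.7 = 26.322 ≈ 26.3 days.

26.3 days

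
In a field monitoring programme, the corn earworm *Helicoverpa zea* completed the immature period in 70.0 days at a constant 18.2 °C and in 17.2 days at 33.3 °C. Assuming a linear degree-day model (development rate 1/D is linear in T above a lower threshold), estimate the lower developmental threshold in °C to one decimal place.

13.3 °C

Equal thermal constants: D₁(T₁ − T_b) = D₂(T₂ − T_b).
70.0·(18.2 − T_b) = 17.2·(33.3 − T_b)
T_b = (70.0·18.2 − 17.2·33.3) / (70.0 − 17.2) = 701.24 / 52.8 = 13.281 °C ≈ 13.3 °C.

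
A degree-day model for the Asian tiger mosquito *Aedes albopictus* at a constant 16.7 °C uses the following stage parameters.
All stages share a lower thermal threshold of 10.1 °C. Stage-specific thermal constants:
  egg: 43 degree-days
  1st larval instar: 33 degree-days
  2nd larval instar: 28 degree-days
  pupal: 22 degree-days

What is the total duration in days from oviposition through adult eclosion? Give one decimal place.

Daily accumulation at 16.7 °C = 16.7 − 10.1 = 6.6 DD/day.
Total K = 43 + 33 + 28 + 22 = 126 DD.
Total duration = 126 / 6.6 = 19.091 ≈ 19.1 days.

19.1 days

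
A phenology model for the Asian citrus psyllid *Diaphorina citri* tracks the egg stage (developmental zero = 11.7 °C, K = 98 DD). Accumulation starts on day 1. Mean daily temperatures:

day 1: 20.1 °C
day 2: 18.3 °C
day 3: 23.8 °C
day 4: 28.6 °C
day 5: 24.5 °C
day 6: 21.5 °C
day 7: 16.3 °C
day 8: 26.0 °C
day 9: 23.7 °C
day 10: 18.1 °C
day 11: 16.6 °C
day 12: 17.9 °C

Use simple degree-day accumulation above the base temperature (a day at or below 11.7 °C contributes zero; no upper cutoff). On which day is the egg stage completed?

day 10

Daily DD above 11.7 °C: 8.4, 6.6, 12.1, 16.9, 12.8, 9.8, 4.6, 14.3, 12.0, 6.4, 4.9, 6.2.
Cumulative: 8.4, 15.0, 27.1, 44.0, 56.8, 66.6, 71.2, 85.5, 97.5, 103.9, 108.8, 115.0.
The total first reaches 98 DD on day 10.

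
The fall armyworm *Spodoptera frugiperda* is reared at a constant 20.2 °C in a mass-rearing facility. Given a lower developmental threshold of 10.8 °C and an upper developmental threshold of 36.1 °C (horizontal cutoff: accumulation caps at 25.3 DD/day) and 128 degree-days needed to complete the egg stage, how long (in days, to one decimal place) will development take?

Daily accumulation = 20.2 − 10.8 = 9.4 DD/day.
Duration = 128 / 9.4 = 13.617 ≈ 13.6 days.

13.6 days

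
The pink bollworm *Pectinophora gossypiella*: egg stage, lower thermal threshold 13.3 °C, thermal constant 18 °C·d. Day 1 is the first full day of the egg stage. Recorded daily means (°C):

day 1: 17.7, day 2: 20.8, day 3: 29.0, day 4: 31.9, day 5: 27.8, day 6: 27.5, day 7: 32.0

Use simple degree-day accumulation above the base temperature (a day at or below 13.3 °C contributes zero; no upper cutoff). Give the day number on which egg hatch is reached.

day 3

Daily DD above 13.3 °C: 4.4, 7.5, 15.7, 18.6, 14.5, 14.2, 18.7.
Cumulative: 4.4, 11.9, 27.6, 46.2, 60.7, 74.9, 93.6.
The total first reaches 18 DD on day 3.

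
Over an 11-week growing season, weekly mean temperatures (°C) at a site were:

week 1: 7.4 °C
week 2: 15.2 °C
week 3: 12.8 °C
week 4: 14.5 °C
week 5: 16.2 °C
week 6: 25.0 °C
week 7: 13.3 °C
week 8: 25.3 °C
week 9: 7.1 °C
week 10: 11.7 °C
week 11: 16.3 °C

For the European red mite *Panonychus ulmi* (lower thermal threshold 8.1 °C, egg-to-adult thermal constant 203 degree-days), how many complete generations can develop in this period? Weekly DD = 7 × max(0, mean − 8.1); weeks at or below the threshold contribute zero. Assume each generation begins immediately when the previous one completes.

2 generations

Weekly DD (7 × max(0, T̄ − 8.1)): 0.0, 49.7, 32.9, 44.8, 56.7, 118.3, 36.4, 120.4, 0.0, 25.2, 57.4.
Season total = 541.8 DD.
Complete generations = ⌊541.8 / 203⌋ = 2.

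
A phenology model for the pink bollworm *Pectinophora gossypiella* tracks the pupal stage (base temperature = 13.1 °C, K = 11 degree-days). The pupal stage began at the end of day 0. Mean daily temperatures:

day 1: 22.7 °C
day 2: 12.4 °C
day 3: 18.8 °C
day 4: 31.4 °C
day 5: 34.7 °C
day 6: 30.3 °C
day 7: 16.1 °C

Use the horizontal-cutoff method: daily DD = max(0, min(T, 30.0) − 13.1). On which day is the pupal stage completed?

Daily DD above 13.1 °C (capped at 16.9): 9.6, 0.0, 5.7, 16.9, 16.9, 16.9, 3.0.
Cumulative: 9.6, 9.6, 15.3, 32.2, 49.1, 66.0, 69.0.
The total first reaches 11 DD on day 3.

day 3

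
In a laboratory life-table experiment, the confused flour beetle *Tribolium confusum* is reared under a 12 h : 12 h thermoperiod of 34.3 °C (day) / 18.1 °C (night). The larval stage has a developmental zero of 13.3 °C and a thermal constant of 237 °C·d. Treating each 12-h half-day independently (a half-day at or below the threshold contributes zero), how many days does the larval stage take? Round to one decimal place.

Day half: max(0, 34.3 − 13.3) × 0.5 = 21.0 × 0.5 = 10.50 DD.
Night half: max(0, 18.1 − 13.3) × 0.5 = 4.8 × 0.5 = 2.40 DD.
Per 24 h: 12.90 DD/day.
Duration = 237 / 12.90 = 18.372 ≈ 18.4 days.

18.4 days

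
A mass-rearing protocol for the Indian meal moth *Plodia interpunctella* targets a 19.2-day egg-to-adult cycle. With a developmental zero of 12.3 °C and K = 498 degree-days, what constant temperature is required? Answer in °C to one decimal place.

38.2 °C

Required daily accumulation = 498 / 19.2 = 25.938 DD/day.
T = T_base + 25.938 = 12.3 + 25.938 = 38.237 ≈ 38.2 °C.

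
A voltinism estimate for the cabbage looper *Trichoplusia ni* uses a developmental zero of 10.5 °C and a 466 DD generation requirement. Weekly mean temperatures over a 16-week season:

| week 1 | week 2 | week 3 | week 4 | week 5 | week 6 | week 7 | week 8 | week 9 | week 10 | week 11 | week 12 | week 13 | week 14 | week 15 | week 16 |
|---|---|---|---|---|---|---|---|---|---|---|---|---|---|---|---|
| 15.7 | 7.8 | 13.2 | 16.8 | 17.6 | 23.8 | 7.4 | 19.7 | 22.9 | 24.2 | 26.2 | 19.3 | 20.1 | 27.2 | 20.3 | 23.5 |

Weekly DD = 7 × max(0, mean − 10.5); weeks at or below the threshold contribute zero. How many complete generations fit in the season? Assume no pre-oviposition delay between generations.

2 generations

Weekly DD (7 × max(0, T̄ − 10.5)): 36.4, 0.0, 18.9, 44.1, 49.7, 93.1, 0.0, 64.4, 86.8, 95.9, 109.9, 61.6, 67.2, 116.9, 68.6, 91.0.
Season total = 1004.5 DD.
Complete generations = ⌊1004.5 / 466⌋ = 2.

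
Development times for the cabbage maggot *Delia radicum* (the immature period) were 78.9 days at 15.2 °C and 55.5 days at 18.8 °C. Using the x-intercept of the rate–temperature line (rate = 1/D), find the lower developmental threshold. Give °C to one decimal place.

Linear rate model ⇒ the product D·(T − T_b) is constant across temperatures.
78.9·(15.2 − T_b) = 55.5·(18.8 − T_b)
T_b = (78.9·15.2 − 55.5·18.8) / (78.9 − 55.5) = 155.88 / 23.4 = 6.662 °C ≈ 6.7 °C.

6.7 °C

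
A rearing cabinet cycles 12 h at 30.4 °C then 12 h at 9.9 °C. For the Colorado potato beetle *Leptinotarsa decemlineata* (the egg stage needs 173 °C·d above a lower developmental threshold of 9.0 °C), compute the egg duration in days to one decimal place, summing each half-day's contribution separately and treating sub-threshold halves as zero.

15.5 days

Day half: max(0, 30.4 − 9.0) × 0.5 = 21.4 × 0.5 = 10.70 DD.
Night half: max(0, 9.9 − 9.0) × 0.5 = 0.9 × 0.5 = 0.45 DD.
Per 24 h: 11.15 DD/day.
Duration = 173 / 11.15 = 15.516 ≈ 15.5 days.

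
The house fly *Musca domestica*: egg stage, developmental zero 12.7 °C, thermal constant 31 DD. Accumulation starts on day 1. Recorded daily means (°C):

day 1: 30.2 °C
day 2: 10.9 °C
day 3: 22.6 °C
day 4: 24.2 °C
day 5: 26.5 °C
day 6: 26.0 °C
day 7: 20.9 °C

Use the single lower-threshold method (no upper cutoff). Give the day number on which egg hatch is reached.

Daily DD above 12.7 °C: 17.5, 0.0, 9.9, 11.5, 13.8, 13.3, 8.2.
Cumulative: 17.5, 17.5, 27.4, 38.9, 52.7, 66.0, 74.2.
The total first reaches 31 DD on day 4.

day 4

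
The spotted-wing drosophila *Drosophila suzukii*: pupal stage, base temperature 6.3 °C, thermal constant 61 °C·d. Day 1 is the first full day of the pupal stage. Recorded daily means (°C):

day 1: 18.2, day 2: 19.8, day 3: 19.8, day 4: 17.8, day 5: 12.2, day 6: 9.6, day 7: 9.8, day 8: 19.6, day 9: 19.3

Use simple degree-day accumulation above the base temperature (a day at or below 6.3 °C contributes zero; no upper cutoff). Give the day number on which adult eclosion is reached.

Daily DD above 6.3 °C: 11.9, 13.5, 13.5, 11.5, 5.9, 3.3, 3.5, 13.3, 13.0.
Cumulative: 11.9, 25.4, 38.9, 50.4, 56.3, 59.6, 63.1, 76.4, 89.4.
The total first reaches 61 DD on day 7.

day 7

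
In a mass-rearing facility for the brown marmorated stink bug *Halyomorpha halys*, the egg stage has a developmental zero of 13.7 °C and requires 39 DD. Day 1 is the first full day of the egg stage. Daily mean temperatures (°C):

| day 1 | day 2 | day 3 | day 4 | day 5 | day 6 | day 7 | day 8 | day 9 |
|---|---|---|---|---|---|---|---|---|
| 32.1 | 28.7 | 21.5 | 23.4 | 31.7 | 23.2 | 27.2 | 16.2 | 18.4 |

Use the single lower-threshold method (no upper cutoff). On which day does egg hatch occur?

day 3

Daily DD above 13.7 °C: 18.4, 15.0, 7.8, 9.7, 18.0, 9.5, 13.5, 2.5, 4.7.
Cumulative: 18.4, 33.4, 41.2, 50.9, 68.9, 78.4, 91.9, 94.4, 99.1.
The total first reaches 39 DD on day 3.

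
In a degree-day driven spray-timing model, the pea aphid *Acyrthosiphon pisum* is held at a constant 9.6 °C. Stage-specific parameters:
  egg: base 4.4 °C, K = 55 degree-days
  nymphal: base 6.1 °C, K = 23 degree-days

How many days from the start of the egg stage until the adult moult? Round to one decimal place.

17.1 days

egg: 55 / (9.6 − 4.4) = 55 / 5.2 = 10.577 d.
nymphal: 23 / (9.6 − 6.1) = 23 / 3.5 = 6.571 d.
Sum = 17.148 ≈ 17.1 days.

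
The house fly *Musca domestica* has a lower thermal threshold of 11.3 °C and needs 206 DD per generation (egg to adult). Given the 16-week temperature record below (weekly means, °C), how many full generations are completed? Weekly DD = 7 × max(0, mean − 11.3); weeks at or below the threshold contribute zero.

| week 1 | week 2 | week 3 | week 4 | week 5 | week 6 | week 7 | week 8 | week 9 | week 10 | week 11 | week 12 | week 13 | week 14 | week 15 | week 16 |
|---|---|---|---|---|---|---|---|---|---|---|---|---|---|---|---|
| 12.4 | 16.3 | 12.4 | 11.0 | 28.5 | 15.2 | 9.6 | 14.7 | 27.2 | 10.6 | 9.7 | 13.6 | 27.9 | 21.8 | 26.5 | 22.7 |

Weekly DD (7 × max(0, T̄ − 11.3)): 7.7, 35.0, 7.7, 0.0, 120.4, 27.3, 0.0, 23.8, 111.3, 0.0, 0.0, 16.1, 116.2, 73.5, 106.4, 79.8.
Season total = 725.2 DD.
Complete generations = ⌊725.2 / 206⌋ = 3.

3 generations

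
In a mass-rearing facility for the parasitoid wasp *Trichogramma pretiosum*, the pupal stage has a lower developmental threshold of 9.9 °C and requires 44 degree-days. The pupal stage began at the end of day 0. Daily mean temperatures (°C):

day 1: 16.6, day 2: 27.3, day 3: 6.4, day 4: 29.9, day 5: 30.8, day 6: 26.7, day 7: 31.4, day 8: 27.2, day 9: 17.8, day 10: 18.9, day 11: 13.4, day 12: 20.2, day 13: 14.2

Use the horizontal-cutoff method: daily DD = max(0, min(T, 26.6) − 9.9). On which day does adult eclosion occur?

day 5

Daily DD above 9.9 °C (capped at 16.7): 6.7, 16.7, 0.0, 16.7, 16.7, 16.7, 16.7, 16.7, 7.9, 9.0, 3.5, 10.3, 4.3.
Cumulative: 6.7, 23.4, 23.4, 40.1, 56.8, 73.5, 90.2, 106.9, 114.8, 123.8, 127.3, 137.6, 141.9.
The total first reaches 44 DD on day 5.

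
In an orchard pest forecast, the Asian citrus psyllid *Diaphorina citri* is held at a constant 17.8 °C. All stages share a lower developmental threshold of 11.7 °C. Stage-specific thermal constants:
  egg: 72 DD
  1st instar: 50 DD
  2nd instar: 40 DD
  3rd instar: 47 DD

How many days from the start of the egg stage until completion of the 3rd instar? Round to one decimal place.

Daily accumulation at 17.8 °C = 17.8 − 11.7 = 6.1 DD/day.
Total K = 72 + 50 + 40 + 47 = 209 DD.
Total duration = 209 / 6.1 = 34.262 ≈ 34.3 days.

34.3 days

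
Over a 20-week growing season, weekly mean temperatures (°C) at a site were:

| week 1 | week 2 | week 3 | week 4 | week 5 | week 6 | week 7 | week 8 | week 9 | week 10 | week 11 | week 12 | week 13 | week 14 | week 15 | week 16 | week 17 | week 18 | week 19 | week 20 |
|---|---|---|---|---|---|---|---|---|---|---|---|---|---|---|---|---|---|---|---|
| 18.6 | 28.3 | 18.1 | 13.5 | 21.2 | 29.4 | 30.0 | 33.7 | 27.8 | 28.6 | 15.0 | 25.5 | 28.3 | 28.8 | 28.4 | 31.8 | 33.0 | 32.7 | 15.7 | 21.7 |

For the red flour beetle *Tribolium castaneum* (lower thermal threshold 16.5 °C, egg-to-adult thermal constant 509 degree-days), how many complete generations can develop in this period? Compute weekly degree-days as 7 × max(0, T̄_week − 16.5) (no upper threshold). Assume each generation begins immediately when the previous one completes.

Weekly DD (7 × max(0, T̄ − 16.5)): 14.7, 82.6, 11.2, 0.0, 32.9, 90.3, 94.5, 120.4, 79.1, 84.7, 0.0, 63.0, 82.6, 86.1, 83.3, 107.1, 115.5, 113.4, 0.0, 36.4.
Season total = 1297.8 DD.
Complete generations = ⌊1297.8 / 509⌋ = 2.

2 generations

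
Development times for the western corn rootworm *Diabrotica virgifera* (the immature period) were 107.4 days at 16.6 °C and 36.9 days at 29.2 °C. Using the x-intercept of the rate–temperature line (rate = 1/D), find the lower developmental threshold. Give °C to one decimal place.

Equal thermal constants: D₁(T₁ − T_b) = D₂(T₂ − T_b).
107.4·(16.6 − T_b) = 36.9·(29.2 − T_b)
T_b = (107.4·16.6 − 36.9·29.2) / (107.4 − 36.9) = 705.36 / 70.5 = 10.005 °C ≈ 10.0 °C.

10.0 °C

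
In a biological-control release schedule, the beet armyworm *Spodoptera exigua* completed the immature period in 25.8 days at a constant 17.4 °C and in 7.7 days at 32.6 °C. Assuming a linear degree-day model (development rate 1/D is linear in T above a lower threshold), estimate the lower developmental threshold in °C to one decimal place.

Under the model K = D·(T − T_b), so D₁·(T₁ − T_b) = D₂·(T₂ − T_b).
25.8·(17.4 − T_b) = 7.7·(32.6 − T_b)
T_b = (25.8·17.4 − 7.7·32.6) / (25.8 − 7.7) = 197.90 / 18.1 = 10.934 °C ≈ 10.9 °C.

10.9 °C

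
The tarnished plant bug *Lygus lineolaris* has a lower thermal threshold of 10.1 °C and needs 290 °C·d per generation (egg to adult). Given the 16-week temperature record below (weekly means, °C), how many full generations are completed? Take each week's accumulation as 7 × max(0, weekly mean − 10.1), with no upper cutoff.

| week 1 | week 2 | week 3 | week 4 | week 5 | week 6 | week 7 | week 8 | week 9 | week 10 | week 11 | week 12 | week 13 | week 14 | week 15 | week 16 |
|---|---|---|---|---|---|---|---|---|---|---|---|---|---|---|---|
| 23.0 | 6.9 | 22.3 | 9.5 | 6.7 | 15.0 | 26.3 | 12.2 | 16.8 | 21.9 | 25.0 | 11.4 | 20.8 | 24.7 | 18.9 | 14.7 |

2 generations

Weekly DD (7 × max(0, T̄ − 10.1)): 90.3, 0.0, 85.4, 0.0, 0.0, 34.3, 113.4, 14.7, 46.9, 82.6, 104.3, 9.1, 74.9, 102.2, 61.6, 32.2.
Season total = 851.9 DD.
Complete generations = ⌊851.9 / 290⌋ = 2.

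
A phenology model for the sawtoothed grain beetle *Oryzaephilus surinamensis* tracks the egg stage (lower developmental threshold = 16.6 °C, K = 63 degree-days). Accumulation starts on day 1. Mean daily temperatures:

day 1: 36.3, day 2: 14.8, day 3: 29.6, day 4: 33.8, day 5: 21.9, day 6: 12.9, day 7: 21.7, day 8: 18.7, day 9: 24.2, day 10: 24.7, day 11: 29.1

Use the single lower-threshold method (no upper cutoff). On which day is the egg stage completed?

day 9

Daily DD above 16.6 °C: 19.7, 0.0, 13.0, 17.2, 5.3, 0.0, 5.1, 2.1, 7.6, 8.1, 12.5.
Cumulative: 19.7, 19.7, 32.7, 49.9, 55.2, 55.2, 60.3, 62.4, 70.0, 78.1, 90.6.
The total first reaches 63 DD on day 9.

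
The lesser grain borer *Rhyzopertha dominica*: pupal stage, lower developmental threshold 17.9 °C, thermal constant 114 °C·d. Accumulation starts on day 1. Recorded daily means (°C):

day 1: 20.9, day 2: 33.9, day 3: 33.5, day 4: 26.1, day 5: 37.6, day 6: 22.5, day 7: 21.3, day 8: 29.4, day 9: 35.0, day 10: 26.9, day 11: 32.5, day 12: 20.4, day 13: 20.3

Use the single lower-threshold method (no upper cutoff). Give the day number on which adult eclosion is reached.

Daily DD above 17.9 °C: 3.0, 16.0, 15.6, 8.2, 19.7, 4.6, 3.4, 11.5, 17.1, 9.0, 14.6, 2.5, 2.4.
Cumulative: 3.0, 19.0, 34.6, 42.8, 62.5, 67.1, 70.5, 82.0, 99.1, 108.1, 122.7, 125.2, 127.6.
The total first reaches 114 DD on day 11.

day 11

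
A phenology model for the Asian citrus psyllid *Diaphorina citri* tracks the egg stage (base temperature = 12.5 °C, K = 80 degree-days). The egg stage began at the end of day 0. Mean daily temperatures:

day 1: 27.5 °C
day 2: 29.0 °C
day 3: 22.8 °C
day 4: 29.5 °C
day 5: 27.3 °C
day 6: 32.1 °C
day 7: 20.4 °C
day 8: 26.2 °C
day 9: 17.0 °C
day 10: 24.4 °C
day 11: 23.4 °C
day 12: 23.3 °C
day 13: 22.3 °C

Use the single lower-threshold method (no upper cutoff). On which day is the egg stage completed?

Daily DD above 12.5 °C: 15.0, 16.5, 10.3, 17.0, 14.8, 19.6, 7.9, 13.7, 4.5, 11.9, 10.9, 10.8, 9.8.
Cumulative: 15.0, 31.5, 41.8, 58.8, 73.6, 93.2, 101.1, 114.8, 119.3, 131.2, 142.1, 152.9, 162.7.
The total first reaches 80 DD on day 6.

day 6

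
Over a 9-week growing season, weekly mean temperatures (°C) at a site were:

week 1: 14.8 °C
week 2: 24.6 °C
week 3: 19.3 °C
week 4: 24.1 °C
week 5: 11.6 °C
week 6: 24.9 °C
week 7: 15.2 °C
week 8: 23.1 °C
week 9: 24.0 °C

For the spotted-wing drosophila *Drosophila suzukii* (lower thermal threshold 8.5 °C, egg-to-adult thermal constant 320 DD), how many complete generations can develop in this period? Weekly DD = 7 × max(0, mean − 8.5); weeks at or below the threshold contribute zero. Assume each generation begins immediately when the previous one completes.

2 generations

Weekly DD (7 × max(0, T̄ − 8.5)): 44.1, 112.7, 75.6, 109.2, 21.7, 114.8, 46.9, 102.2, 108.5.
Season total = 735.7 DD.
Complete generations = ⌊735.7 / 320⌋ = 2.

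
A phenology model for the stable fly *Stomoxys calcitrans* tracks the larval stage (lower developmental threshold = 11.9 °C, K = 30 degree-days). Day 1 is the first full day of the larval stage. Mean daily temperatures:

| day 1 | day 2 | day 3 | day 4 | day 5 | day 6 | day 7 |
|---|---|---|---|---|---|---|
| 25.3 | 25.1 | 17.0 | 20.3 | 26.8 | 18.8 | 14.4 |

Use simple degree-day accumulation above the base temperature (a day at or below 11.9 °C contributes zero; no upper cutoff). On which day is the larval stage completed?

Daily DD above 11.9 °C: 13.4, 13.2, 5.1, 8.4, 14.9, 6.9, 2.5.
Cumulative: 13.4, 26.6, 31.7, 40.1, 55.0, 61.9, 64.4.
The total first reaches 30 DD on day 3.

day 3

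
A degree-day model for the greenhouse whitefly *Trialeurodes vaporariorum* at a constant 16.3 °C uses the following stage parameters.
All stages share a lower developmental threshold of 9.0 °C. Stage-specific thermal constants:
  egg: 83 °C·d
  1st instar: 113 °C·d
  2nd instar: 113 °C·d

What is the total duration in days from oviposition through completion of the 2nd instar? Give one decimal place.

Daily accumulation at 16.3 °C = 16.3 − 9.0 = 7.3 DD/day.
Total K = 83 + 113 + 113 = 309 DD.
Total duration = 309 / 7.3 = 42.329 ≈ 42.3 days.

42.3 days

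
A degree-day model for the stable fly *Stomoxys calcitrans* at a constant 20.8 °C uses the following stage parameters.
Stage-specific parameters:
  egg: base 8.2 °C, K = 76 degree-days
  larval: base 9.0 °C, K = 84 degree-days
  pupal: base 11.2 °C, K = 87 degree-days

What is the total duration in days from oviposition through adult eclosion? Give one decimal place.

egg: 76 / (20.8 − 8.2) = 76 / 12.6 = 6.032 d.
larval: 84 / (20.8 − 9.0) = 84 / 11.8 = 7.119 d.
pupal: 87 / (20.8 − 11.2) = 87 / 9.6 = 9.062 d.
Sum = 22.213 ≈ 22.2 days.

22.2 days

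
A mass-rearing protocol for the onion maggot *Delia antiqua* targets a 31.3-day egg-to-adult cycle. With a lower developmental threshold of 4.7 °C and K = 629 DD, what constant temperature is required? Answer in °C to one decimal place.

24.8 °C

Required daily accumulation = 629 / 31.3 = 20.096 DD/day.
T = T_base + 20.096 = 4.7 + 20.096 = 24.796 ≈ 24.8 °C.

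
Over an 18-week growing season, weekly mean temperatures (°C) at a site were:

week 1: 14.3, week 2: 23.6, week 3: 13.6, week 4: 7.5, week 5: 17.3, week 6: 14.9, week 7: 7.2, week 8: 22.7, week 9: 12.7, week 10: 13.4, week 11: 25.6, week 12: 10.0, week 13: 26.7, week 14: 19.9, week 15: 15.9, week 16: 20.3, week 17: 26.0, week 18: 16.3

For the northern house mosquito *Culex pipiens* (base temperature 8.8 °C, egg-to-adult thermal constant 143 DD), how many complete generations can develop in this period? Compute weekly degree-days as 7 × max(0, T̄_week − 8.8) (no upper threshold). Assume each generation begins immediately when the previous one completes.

Weekly DD (7 × max(0, T̄ − 8.8)): 38.5, 103.6, 33.6, 0.0, 59.5, 42.7, 0.0, 97.3, 27.3, 32.2, 117.6, 8.4, 125.3, 77.7, 49.7, 80.5, 120.4, 52.5.
Season total = 1066.8 DD.
Complete generations = ⌊1066.8 / 143⌋ = 7.

7 generations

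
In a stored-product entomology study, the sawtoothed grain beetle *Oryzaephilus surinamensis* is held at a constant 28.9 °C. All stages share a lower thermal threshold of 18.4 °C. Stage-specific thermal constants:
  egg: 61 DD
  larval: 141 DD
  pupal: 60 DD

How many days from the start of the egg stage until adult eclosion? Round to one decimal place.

Daily accumulation at 28.9 °C = 28.9 − 18.4 = 10.5 DD/day.
Total K = 61 + 141 + 60 = 262 DD.
Total duration = 262 / 10.5 = 24.952 ≈ 25.0 days.

25.0 days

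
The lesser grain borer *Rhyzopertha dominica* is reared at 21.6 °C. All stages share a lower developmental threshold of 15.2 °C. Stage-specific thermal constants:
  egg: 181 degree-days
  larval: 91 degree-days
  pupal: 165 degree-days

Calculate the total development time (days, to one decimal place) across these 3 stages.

68.3 days

Daily accumulation at 21.6 °C = 21.6 − 15.2 = 6.4 DD/day.
Total K = 181 + 91 + 165 = 437 DD.
Total duration = 437 / 6.4 = 68.281 ≈ 68.3 days.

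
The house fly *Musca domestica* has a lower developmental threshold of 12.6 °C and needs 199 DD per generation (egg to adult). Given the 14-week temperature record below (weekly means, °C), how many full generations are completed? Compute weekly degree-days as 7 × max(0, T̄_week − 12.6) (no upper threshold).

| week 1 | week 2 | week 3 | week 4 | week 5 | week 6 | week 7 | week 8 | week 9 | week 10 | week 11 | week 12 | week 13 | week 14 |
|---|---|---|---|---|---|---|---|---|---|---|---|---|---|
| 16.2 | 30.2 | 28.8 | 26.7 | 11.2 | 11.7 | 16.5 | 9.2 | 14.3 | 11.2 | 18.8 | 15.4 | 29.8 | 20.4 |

Weekly DD (7 × max(0, T̄ − 12.6)): 25.2, 123.2, 113.4, 98.7, 0.0, 0.0, 27.3, 0.0, 11.9, 0.0, 43.4, 19.6, 120.4, 54.6.
Season total = 637.7 DD.
Complete generations = ⌊637.7 / 199⌋ = 3.

3 generations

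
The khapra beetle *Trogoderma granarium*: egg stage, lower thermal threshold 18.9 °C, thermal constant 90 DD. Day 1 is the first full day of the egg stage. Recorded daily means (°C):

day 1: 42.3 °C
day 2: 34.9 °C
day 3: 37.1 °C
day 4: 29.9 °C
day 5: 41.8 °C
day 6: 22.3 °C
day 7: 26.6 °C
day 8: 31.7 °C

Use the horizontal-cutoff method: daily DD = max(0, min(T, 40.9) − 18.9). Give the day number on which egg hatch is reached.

Daily DD above 18.9 °C (capped at 22.0): 22.0, 16.0, 18.2, 11.0, 22.0, 3.4, 7.7, 12.8.
Cumulative: 22.0, 38.0, 56.2, 67.2, 89.2, 92.6, 100.3, 113.1.
The total first reaches 90 DD on day 6.

day 6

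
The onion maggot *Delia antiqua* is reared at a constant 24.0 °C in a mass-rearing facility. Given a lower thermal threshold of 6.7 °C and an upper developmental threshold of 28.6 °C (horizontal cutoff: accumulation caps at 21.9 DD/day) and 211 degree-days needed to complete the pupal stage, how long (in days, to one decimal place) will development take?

12.2 days

Daily accumulation = 24.0 − 6.7 = 17.3 DD/day.
Duration = 211 / 17.3 = 12.197 ≈ 12.2 days.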